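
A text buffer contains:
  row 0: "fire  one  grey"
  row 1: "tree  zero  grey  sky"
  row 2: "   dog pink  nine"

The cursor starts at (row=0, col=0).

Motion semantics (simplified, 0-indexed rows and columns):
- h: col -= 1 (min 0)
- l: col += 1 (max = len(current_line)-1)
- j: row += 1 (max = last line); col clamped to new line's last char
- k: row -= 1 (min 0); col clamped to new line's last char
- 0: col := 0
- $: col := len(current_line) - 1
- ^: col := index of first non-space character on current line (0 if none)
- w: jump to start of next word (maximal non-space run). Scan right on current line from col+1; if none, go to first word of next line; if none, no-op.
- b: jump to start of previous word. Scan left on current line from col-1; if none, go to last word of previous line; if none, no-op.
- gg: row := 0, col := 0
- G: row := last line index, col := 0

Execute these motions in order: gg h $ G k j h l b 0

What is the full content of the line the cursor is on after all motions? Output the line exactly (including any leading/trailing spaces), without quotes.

Answer: tree  zero  grey  sky

Derivation:
After 1 (gg): row=0 col=0 char='f'
After 2 (h): row=0 col=0 char='f'
After 3 ($): row=0 col=14 char='y'
After 4 (G): row=2 col=0 char='_'
After 5 (k): row=1 col=0 char='t'
After 6 (j): row=2 col=0 char='_'
After 7 (h): row=2 col=0 char='_'
After 8 (l): row=2 col=1 char='_'
After 9 (b): row=1 col=18 char='s'
After 10 (0): row=1 col=0 char='t'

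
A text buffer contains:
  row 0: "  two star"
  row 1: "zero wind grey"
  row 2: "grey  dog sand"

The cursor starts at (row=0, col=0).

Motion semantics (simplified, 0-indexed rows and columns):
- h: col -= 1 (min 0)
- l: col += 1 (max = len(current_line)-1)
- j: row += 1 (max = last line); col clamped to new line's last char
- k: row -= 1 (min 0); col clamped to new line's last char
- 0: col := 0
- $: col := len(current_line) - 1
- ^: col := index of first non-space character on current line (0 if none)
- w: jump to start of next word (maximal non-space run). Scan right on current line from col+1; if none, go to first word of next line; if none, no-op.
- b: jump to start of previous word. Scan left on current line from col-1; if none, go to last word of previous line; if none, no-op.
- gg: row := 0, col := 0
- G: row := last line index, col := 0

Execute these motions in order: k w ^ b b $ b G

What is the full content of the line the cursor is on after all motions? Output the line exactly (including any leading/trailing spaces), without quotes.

Answer: grey  dog sand

Derivation:
After 1 (k): row=0 col=0 char='_'
After 2 (w): row=0 col=2 char='t'
After 3 (^): row=0 col=2 char='t'
After 4 (b): row=0 col=2 char='t'
After 5 (b): row=0 col=2 char='t'
After 6 ($): row=0 col=9 char='r'
After 7 (b): row=0 col=6 char='s'
After 8 (G): row=2 col=0 char='g'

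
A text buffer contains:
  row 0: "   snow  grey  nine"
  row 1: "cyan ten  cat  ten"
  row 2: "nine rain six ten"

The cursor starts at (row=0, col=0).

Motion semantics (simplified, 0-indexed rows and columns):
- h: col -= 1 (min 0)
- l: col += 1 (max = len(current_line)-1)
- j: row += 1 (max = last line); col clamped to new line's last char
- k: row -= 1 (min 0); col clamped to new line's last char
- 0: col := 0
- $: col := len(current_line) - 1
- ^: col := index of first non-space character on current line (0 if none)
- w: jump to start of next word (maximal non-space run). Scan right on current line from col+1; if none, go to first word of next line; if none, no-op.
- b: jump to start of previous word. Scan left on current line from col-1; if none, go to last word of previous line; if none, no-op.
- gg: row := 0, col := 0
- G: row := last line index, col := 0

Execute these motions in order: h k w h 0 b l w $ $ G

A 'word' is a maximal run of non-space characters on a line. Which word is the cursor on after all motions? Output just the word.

Answer: nine

Derivation:
After 1 (h): row=0 col=0 char='_'
After 2 (k): row=0 col=0 char='_'
After 3 (w): row=0 col=3 char='s'
After 4 (h): row=0 col=2 char='_'
After 5 (0): row=0 col=0 char='_'
After 6 (b): row=0 col=0 char='_'
After 7 (l): row=0 col=1 char='_'
After 8 (w): row=0 col=3 char='s'
After 9 ($): row=0 col=18 char='e'
After 10 ($): row=0 col=18 char='e'
After 11 (G): row=2 col=0 char='n'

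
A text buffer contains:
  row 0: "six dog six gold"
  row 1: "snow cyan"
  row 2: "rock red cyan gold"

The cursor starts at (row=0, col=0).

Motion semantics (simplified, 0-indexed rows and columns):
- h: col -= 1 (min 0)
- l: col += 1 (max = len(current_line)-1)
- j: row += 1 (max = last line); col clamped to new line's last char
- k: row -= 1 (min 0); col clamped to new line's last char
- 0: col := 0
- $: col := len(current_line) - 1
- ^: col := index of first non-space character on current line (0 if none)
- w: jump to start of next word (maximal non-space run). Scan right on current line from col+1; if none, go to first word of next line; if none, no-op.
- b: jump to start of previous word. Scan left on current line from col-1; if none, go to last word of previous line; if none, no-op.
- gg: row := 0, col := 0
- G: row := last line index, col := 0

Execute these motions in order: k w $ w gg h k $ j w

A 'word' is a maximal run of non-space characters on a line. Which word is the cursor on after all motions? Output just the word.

Answer: rock

Derivation:
After 1 (k): row=0 col=0 char='s'
After 2 (w): row=0 col=4 char='d'
After 3 ($): row=0 col=15 char='d'
After 4 (w): row=1 col=0 char='s'
After 5 (gg): row=0 col=0 char='s'
After 6 (h): row=0 col=0 char='s'
After 7 (k): row=0 col=0 char='s'
After 8 ($): row=0 col=15 char='d'
After 9 (j): row=1 col=8 char='n'
After 10 (w): row=2 col=0 char='r'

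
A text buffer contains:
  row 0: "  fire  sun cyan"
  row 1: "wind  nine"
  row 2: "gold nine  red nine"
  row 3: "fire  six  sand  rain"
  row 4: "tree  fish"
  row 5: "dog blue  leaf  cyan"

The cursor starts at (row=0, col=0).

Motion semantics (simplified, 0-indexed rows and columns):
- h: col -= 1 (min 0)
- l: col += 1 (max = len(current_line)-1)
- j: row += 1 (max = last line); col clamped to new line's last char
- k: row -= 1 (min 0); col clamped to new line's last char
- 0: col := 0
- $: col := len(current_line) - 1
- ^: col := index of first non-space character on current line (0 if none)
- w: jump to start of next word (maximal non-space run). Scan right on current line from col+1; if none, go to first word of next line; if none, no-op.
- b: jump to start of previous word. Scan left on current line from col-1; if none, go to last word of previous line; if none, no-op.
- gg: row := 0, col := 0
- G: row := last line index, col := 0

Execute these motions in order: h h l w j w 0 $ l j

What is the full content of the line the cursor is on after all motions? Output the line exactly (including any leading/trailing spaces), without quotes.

Answer: gold nine  red nine

Derivation:
After 1 (h): row=0 col=0 char='_'
After 2 (h): row=0 col=0 char='_'
After 3 (l): row=0 col=1 char='_'
After 4 (w): row=0 col=2 char='f'
After 5 (j): row=1 col=2 char='n'
After 6 (w): row=1 col=6 char='n'
After 7 (0): row=1 col=0 char='w'
After 8 ($): row=1 col=9 char='e'
After 9 (l): row=1 col=9 char='e'
After 10 (j): row=2 col=9 char='_'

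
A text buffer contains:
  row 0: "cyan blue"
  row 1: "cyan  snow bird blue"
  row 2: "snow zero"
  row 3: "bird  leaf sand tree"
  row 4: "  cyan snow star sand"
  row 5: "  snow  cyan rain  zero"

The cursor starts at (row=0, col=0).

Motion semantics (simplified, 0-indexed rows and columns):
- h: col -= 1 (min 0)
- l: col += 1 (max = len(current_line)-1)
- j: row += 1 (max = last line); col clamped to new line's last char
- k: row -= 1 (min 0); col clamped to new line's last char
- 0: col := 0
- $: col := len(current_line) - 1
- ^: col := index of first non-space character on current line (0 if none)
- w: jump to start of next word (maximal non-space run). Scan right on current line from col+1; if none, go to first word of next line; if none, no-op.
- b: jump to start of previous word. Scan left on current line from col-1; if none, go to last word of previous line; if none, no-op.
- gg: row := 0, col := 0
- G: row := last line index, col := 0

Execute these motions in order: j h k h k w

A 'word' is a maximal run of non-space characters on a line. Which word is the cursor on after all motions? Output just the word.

After 1 (j): row=1 col=0 char='c'
After 2 (h): row=1 col=0 char='c'
After 3 (k): row=0 col=0 char='c'
After 4 (h): row=0 col=0 char='c'
After 5 (k): row=0 col=0 char='c'
After 6 (w): row=0 col=5 char='b'

Answer: blue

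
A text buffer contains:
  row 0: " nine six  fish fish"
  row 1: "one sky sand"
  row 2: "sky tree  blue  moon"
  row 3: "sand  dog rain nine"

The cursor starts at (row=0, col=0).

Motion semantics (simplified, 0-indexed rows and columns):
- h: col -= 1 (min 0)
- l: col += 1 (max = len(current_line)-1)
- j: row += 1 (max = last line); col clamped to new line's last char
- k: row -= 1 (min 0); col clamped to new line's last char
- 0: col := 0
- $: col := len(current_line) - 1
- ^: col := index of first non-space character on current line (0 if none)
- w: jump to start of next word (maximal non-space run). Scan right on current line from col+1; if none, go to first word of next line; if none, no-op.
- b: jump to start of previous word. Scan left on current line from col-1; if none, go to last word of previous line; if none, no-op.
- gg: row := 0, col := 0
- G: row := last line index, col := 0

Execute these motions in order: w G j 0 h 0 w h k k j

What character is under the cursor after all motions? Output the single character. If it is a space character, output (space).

Answer: r

Derivation:
After 1 (w): row=0 col=1 char='n'
After 2 (G): row=3 col=0 char='s'
After 3 (j): row=3 col=0 char='s'
After 4 (0): row=3 col=0 char='s'
After 5 (h): row=3 col=0 char='s'
After 6 (0): row=3 col=0 char='s'
After 7 (w): row=3 col=6 char='d'
After 8 (h): row=3 col=5 char='_'
After 9 (k): row=2 col=5 char='r'
After 10 (k): row=1 col=5 char='k'
After 11 (j): row=2 col=5 char='r'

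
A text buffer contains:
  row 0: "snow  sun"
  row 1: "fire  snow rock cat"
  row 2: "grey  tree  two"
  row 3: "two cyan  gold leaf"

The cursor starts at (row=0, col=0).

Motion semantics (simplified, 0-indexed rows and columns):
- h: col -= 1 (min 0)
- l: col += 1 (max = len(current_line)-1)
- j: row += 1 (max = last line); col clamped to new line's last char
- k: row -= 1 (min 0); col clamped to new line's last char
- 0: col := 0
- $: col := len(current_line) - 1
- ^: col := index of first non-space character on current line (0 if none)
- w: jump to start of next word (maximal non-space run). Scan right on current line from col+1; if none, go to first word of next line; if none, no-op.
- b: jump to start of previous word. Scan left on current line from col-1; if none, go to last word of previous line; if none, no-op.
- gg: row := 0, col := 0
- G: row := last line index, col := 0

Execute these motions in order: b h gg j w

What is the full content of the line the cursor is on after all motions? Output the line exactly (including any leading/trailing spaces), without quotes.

After 1 (b): row=0 col=0 char='s'
After 2 (h): row=0 col=0 char='s'
After 3 (gg): row=0 col=0 char='s'
After 4 (j): row=1 col=0 char='f'
After 5 (w): row=1 col=6 char='s'

Answer: fire  snow rock cat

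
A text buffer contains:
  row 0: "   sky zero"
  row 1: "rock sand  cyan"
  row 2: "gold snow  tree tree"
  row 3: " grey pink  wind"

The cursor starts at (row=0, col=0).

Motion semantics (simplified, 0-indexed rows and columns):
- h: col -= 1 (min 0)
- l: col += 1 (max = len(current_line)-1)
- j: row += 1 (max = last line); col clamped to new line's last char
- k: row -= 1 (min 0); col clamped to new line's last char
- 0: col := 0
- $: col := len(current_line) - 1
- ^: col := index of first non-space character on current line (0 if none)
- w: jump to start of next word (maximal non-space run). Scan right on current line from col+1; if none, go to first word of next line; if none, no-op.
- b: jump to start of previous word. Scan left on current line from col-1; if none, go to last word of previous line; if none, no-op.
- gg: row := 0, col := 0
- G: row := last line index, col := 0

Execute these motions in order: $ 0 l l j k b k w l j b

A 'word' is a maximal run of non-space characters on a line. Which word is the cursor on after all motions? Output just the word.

Answer: rock

Derivation:
After 1 ($): row=0 col=10 char='o'
After 2 (0): row=0 col=0 char='_'
After 3 (l): row=0 col=1 char='_'
After 4 (l): row=0 col=2 char='_'
After 5 (j): row=1 col=2 char='c'
After 6 (k): row=0 col=2 char='_'
After 7 (b): row=0 col=2 char='_'
After 8 (k): row=0 col=2 char='_'
After 9 (w): row=0 col=3 char='s'
After 10 (l): row=0 col=4 char='k'
After 11 (j): row=1 col=4 char='_'
After 12 (b): row=1 col=0 char='r'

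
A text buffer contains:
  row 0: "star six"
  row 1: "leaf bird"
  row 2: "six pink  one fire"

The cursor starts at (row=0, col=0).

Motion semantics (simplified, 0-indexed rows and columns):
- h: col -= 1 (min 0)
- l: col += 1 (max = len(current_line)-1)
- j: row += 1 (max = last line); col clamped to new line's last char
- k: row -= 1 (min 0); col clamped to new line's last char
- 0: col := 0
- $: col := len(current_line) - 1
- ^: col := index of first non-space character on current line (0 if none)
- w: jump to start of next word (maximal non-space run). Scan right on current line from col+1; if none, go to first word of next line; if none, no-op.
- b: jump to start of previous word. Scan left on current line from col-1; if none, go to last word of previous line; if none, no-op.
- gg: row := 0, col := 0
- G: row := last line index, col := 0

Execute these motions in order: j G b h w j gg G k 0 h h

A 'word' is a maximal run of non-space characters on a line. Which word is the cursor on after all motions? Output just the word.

After 1 (j): row=1 col=0 char='l'
After 2 (G): row=2 col=0 char='s'
After 3 (b): row=1 col=5 char='b'
After 4 (h): row=1 col=4 char='_'
After 5 (w): row=1 col=5 char='b'
After 6 (j): row=2 col=5 char='i'
After 7 (gg): row=0 col=0 char='s'
After 8 (G): row=2 col=0 char='s'
After 9 (k): row=1 col=0 char='l'
After 10 (0): row=1 col=0 char='l'
After 11 (h): row=1 col=0 char='l'
After 12 (h): row=1 col=0 char='l'

Answer: leaf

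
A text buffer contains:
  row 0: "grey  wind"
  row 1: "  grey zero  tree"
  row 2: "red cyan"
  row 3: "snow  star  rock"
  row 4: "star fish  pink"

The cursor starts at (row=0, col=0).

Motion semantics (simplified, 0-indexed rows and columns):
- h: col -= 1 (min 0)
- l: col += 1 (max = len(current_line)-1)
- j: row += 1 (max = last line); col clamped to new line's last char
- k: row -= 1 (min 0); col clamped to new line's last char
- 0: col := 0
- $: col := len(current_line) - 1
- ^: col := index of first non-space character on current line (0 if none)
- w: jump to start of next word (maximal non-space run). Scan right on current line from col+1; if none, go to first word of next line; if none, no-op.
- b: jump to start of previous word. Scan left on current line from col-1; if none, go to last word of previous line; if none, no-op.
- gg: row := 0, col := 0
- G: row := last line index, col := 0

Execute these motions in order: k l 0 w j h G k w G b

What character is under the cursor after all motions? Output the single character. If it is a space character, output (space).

After 1 (k): row=0 col=0 char='g'
After 2 (l): row=0 col=1 char='r'
After 3 (0): row=0 col=0 char='g'
After 4 (w): row=0 col=6 char='w'
After 5 (j): row=1 col=6 char='_'
After 6 (h): row=1 col=5 char='y'
After 7 (G): row=4 col=0 char='s'
After 8 (k): row=3 col=0 char='s'
After 9 (w): row=3 col=6 char='s'
After 10 (G): row=4 col=0 char='s'
After 11 (b): row=3 col=12 char='r'

Answer: r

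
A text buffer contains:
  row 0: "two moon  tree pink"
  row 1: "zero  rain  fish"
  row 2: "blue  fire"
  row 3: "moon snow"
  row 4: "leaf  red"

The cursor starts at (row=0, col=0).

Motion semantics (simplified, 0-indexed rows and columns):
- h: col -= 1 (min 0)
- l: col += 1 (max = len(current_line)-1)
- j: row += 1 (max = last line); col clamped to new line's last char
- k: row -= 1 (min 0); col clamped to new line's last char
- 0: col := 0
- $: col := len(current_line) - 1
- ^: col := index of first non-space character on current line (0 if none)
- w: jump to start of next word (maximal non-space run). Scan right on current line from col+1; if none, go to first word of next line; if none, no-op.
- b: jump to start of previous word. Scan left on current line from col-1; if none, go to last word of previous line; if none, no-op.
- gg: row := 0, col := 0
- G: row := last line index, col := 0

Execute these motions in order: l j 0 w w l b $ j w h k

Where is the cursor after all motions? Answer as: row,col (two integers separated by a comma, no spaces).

After 1 (l): row=0 col=1 char='w'
After 2 (j): row=1 col=1 char='e'
After 3 (0): row=1 col=0 char='z'
After 4 (w): row=1 col=6 char='r'
After 5 (w): row=1 col=12 char='f'
After 6 (l): row=1 col=13 char='i'
After 7 (b): row=1 col=12 char='f'
After 8 ($): row=1 col=15 char='h'
After 9 (j): row=2 col=9 char='e'
After 10 (w): row=3 col=0 char='m'
After 11 (h): row=3 col=0 char='m'
After 12 (k): row=2 col=0 char='b'

Answer: 2,0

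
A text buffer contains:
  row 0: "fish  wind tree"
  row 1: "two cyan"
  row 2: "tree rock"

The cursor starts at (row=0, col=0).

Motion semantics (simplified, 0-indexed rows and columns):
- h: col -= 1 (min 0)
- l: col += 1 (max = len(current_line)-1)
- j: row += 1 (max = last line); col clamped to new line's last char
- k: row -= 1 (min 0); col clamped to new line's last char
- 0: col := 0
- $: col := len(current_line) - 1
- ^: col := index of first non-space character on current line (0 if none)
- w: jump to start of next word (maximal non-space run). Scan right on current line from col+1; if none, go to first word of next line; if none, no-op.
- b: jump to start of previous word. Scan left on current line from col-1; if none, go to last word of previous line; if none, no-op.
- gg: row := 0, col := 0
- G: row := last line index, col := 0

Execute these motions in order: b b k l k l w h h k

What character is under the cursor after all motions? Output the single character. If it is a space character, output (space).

After 1 (b): row=0 col=0 char='f'
After 2 (b): row=0 col=0 char='f'
After 3 (k): row=0 col=0 char='f'
After 4 (l): row=0 col=1 char='i'
After 5 (k): row=0 col=1 char='i'
After 6 (l): row=0 col=2 char='s'
After 7 (w): row=0 col=6 char='w'
After 8 (h): row=0 col=5 char='_'
After 9 (h): row=0 col=4 char='_'
After 10 (k): row=0 col=4 char='_'

Answer: (space)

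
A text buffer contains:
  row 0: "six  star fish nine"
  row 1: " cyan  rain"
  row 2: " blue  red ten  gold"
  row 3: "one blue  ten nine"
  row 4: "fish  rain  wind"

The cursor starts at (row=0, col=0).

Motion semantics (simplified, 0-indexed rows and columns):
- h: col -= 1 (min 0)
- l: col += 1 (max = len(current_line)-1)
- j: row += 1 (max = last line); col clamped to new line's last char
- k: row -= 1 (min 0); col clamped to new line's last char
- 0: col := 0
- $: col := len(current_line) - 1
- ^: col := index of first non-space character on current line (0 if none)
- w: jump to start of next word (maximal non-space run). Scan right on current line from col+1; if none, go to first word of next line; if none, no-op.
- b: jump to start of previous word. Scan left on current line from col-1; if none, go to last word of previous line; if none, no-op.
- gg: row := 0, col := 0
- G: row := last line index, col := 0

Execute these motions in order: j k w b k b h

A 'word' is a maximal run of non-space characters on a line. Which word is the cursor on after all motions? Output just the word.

After 1 (j): row=1 col=0 char='_'
After 2 (k): row=0 col=0 char='s'
After 3 (w): row=0 col=5 char='s'
After 4 (b): row=0 col=0 char='s'
After 5 (k): row=0 col=0 char='s'
After 6 (b): row=0 col=0 char='s'
After 7 (h): row=0 col=0 char='s'

Answer: six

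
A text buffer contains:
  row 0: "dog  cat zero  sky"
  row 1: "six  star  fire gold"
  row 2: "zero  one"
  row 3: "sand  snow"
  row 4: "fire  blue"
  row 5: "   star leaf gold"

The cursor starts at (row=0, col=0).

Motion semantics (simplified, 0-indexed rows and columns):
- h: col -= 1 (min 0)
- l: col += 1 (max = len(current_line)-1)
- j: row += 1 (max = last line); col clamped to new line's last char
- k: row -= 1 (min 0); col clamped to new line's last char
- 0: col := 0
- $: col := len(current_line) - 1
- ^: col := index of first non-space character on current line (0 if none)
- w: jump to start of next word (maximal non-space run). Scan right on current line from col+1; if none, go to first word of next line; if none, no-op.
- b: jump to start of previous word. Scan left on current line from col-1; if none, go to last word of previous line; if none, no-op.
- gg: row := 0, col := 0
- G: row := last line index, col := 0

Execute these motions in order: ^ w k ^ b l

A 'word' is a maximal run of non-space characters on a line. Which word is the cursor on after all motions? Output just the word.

Answer: dog

Derivation:
After 1 (^): row=0 col=0 char='d'
After 2 (w): row=0 col=5 char='c'
After 3 (k): row=0 col=5 char='c'
After 4 (^): row=0 col=0 char='d'
After 5 (b): row=0 col=0 char='d'
After 6 (l): row=0 col=1 char='o'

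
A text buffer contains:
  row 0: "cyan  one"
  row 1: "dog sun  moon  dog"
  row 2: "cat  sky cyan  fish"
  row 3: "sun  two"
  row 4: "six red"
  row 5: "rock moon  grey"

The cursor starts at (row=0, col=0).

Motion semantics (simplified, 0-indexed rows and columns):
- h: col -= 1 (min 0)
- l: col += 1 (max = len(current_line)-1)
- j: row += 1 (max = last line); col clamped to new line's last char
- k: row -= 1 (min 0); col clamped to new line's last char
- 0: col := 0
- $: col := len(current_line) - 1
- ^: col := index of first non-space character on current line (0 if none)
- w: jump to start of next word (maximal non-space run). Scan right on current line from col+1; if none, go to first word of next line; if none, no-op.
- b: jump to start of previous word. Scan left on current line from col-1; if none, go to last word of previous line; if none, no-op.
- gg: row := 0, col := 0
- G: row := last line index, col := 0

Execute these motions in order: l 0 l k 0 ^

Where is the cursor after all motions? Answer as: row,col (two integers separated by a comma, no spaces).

After 1 (l): row=0 col=1 char='y'
After 2 (0): row=0 col=0 char='c'
After 3 (l): row=0 col=1 char='y'
After 4 (k): row=0 col=1 char='y'
After 5 (0): row=0 col=0 char='c'
After 6 (^): row=0 col=0 char='c'

Answer: 0,0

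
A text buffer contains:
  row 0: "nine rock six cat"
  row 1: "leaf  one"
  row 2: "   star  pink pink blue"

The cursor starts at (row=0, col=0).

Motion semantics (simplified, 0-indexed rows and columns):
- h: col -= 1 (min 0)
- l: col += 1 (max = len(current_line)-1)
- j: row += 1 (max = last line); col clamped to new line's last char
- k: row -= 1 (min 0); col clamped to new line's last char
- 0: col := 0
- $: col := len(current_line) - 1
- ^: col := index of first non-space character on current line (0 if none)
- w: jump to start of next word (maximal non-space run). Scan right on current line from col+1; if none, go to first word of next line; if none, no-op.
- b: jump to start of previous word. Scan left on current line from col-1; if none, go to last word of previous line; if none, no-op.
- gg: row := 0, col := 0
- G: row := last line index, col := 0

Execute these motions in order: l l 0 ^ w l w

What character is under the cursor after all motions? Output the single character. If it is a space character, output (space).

Answer: s

Derivation:
After 1 (l): row=0 col=1 char='i'
After 2 (l): row=0 col=2 char='n'
After 3 (0): row=0 col=0 char='n'
After 4 (^): row=0 col=0 char='n'
After 5 (w): row=0 col=5 char='r'
After 6 (l): row=0 col=6 char='o'
After 7 (w): row=0 col=10 char='s'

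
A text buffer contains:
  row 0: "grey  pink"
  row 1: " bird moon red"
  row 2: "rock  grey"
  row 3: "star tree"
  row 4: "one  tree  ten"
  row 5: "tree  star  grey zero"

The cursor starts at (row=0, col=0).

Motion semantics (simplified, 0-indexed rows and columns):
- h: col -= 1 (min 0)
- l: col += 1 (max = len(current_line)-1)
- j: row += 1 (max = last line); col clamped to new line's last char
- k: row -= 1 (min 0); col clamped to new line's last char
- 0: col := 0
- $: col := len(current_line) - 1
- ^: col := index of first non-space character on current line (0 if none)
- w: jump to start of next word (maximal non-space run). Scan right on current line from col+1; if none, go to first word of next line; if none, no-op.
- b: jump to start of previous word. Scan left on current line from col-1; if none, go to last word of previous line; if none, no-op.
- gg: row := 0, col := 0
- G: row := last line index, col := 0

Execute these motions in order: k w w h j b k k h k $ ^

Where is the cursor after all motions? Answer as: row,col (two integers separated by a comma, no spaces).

After 1 (k): row=0 col=0 char='g'
After 2 (w): row=0 col=6 char='p'
After 3 (w): row=1 col=1 char='b'
After 4 (h): row=1 col=0 char='_'
After 5 (j): row=2 col=0 char='r'
After 6 (b): row=1 col=11 char='r'
After 7 (k): row=0 col=9 char='k'
After 8 (k): row=0 col=9 char='k'
After 9 (h): row=0 col=8 char='n'
After 10 (k): row=0 col=8 char='n'
After 11 ($): row=0 col=9 char='k'
After 12 (^): row=0 col=0 char='g'

Answer: 0,0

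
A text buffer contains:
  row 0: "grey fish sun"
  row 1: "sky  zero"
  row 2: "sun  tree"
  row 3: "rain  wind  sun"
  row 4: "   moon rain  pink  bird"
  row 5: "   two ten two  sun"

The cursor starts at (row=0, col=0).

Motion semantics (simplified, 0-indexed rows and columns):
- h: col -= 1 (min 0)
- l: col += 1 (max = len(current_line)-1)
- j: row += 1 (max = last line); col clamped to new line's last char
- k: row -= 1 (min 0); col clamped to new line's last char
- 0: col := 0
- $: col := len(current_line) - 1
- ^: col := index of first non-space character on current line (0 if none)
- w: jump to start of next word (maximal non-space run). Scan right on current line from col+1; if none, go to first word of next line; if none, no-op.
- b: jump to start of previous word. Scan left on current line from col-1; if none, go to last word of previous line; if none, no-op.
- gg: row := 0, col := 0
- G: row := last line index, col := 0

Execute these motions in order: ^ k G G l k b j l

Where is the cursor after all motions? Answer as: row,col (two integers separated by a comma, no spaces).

After 1 (^): row=0 col=0 char='g'
After 2 (k): row=0 col=0 char='g'
After 3 (G): row=5 col=0 char='_'
After 4 (G): row=5 col=0 char='_'
After 5 (l): row=5 col=1 char='_'
After 6 (k): row=4 col=1 char='_'
After 7 (b): row=3 col=12 char='s'
After 8 (j): row=4 col=12 char='_'
After 9 (l): row=4 col=13 char='_'

Answer: 4,13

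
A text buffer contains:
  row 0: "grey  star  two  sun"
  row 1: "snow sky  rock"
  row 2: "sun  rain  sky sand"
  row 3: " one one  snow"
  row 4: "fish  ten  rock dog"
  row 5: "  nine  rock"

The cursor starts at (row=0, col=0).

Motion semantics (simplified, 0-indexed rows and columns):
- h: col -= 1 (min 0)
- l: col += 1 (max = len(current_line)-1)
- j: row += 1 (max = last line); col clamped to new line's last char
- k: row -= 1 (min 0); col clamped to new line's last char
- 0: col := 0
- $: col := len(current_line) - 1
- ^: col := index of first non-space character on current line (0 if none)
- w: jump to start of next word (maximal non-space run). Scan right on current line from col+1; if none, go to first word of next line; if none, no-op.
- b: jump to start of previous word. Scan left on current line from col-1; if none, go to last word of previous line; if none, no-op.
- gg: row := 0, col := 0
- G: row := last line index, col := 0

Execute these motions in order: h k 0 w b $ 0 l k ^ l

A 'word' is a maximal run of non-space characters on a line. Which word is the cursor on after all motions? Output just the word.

After 1 (h): row=0 col=0 char='g'
After 2 (k): row=0 col=0 char='g'
After 3 (0): row=0 col=0 char='g'
After 4 (w): row=0 col=6 char='s'
After 5 (b): row=0 col=0 char='g'
After 6 ($): row=0 col=19 char='n'
After 7 (0): row=0 col=0 char='g'
After 8 (l): row=0 col=1 char='r'
After 9 (k): row=0 col=1 char='r'
After 10 (^): row=0 col=0 char='g'
After 11 (l): row=0 col=1 char='r'

Answer: grey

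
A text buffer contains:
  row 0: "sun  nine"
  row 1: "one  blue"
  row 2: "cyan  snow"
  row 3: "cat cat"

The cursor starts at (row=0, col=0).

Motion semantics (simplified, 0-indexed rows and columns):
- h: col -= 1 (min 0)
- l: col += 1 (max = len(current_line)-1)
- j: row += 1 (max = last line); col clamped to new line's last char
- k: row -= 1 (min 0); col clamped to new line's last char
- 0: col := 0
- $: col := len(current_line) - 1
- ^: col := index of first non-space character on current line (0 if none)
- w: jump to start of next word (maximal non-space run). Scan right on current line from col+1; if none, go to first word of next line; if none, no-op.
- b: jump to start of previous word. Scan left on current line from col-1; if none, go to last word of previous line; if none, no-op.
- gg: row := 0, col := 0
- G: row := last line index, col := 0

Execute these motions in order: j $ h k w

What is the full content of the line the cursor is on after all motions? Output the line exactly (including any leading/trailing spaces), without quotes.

Answer: one  blue

Derivation:
After 1 (j): row=1 col=0 char='o'
After 2 ($): row=1 col=8 char='e'
After 3 (h): row=1 col=7 char='u'
After 4 (k): row=0 col=7 char='n'
After 5 (w): row=1 col=0 char='o'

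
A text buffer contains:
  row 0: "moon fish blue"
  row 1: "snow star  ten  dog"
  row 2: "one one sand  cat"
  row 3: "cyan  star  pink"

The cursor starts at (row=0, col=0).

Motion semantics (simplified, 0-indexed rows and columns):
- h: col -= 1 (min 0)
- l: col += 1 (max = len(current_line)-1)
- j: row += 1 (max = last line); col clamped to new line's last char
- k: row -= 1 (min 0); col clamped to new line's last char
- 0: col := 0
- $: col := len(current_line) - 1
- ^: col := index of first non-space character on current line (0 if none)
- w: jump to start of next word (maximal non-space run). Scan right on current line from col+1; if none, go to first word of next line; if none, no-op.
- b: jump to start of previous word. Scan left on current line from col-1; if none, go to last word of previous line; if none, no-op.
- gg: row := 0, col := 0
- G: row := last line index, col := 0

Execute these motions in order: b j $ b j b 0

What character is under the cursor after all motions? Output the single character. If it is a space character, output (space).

After 1 (b): row=0 col=0 char='m'
After 2 (j): row=1 col=0 char='s'
After 3 ($): row=1 col=18 char='g'
After 4 (b): row=1 col=16 char='d'
After 5 (j): row=2 col=16 char='t'
After 6 (b): row=2 col=14 char='c'
After 7 (0): row=2 col=0 char='o'

Answer: o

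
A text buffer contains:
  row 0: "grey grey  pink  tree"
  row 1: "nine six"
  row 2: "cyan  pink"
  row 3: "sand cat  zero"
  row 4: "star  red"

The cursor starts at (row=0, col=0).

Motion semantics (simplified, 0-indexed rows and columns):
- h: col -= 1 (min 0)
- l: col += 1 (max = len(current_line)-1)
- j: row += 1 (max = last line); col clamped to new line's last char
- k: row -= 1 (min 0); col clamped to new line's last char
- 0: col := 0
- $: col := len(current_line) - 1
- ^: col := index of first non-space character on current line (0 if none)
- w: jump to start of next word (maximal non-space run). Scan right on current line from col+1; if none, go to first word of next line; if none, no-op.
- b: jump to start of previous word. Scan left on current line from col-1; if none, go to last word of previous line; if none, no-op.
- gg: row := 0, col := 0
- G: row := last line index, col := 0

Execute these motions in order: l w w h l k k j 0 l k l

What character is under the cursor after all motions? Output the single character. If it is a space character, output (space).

After 1 (l): row=0 col=1 char='r'
After 2 (w): row=0 col=5 char='g'
After 3 (w): row=0 col=11 char='p'
After 4 (h): row=0 col=10 char='_'
After 5 (l): row=0 col=11 char='p'
After 6 (k): row=0 col=11 char='p'
After 7 (k): row=0 col=11 char='p'
After 8 (j): row=1 col=7 char='x'
After 9 (0): row=1 col=0 char='n'
After 10 (l): row=1 col=1 char='i'
After 11 (k): row=0 col=1 char='r'
After 12 (l): row=0 col=2 char='e'

Answer: e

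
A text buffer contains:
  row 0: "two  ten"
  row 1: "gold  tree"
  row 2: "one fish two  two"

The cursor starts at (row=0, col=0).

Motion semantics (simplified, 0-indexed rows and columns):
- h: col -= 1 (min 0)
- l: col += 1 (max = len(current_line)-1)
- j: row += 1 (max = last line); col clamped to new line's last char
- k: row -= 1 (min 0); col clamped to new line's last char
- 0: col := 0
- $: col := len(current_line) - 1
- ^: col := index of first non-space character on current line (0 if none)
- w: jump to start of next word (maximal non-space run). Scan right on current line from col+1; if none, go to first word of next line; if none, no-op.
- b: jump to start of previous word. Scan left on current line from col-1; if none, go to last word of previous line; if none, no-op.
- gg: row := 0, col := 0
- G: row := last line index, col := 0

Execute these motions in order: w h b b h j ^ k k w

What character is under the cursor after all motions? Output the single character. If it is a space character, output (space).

Answer: t

Derivation:
After 1 (w): row=0 col=5 char='t'
After 2 (h): row=0 col=4 char='_'
After 3 (b): row=0 col=0 char='t'
After 4 (b): row=0 col=0 char='t'
After 5 (h): row=0 col=0 char='t'
After 6 (j): row=1 col=0 char='g'
After 7 (^): row=1 col=0 char='g'
After 8 (k): row=0 col=0 char='t'
After 9 (k): row=0 col=0 char='t'
After 10 (w): row=0 col=5 char='t'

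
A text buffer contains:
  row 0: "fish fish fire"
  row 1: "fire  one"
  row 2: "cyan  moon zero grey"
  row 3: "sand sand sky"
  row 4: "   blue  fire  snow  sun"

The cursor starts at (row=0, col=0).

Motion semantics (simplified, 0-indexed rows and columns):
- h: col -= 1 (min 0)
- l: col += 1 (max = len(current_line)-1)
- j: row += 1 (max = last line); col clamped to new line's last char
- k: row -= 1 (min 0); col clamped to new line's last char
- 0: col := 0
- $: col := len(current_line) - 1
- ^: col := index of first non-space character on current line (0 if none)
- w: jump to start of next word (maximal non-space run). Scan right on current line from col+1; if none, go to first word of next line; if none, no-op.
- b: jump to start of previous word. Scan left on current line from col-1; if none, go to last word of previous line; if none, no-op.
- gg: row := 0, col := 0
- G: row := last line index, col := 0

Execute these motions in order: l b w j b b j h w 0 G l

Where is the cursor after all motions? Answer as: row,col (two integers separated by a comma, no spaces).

Answer: 4,1

Derivation:
After 1 (l): row=0 col=1 char='i'
After 2 (b): row=0 col=0 char='f'
After 3 (w): row=0 col=5 char='f'
After 4 (j): row=1 col=5 char='_'
After 5 (b): row=1 col=0 char='f'
After 6 (b): row=0 col=10 char='f'
After 7 (j): row=1 col=8 char='e'
After 8 (h): row=1 col=7 char='n'
After 9 (w): row=2 col=0 char='c'
After 10 (0): row=2 col=0 char='c'
After 11 (G): row=4 col=0 char='_'
After 12 (l): row=4 col=1 char='_'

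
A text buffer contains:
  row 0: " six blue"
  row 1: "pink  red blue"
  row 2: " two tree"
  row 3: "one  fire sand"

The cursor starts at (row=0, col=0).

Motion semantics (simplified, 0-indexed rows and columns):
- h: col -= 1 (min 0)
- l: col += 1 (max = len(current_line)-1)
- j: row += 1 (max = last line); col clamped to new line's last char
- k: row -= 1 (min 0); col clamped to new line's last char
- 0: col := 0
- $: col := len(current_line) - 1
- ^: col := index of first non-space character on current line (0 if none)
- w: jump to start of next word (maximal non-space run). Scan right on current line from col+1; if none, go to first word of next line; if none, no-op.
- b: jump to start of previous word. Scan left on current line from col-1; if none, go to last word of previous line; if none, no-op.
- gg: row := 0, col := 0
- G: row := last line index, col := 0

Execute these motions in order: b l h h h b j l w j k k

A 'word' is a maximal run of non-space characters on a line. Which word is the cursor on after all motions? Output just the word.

Answer: blue

Derivation:
After 1 (b): row=0 col=0 char='_'
After 2 (l): row=0 col=1 char='s'
After 3 (h): row=0 col=0 char='_'
After 4 (h): row=0 col=0 char='_'
After 5 (h): row=0 col=0 char='_'
After 6 (b): row=0 col=0 char='_'
After 7 (j): row=1 col=0 char='p'
After 8 (l): row=1 col=1 char='i'
After 9 (w): row=1 col=6 char='r'
After 10 (j): row=2 col=6 char='r'
After 11 (k): row=1 col=6 char='r'
After 12 (k): row=0 col=6 char='l'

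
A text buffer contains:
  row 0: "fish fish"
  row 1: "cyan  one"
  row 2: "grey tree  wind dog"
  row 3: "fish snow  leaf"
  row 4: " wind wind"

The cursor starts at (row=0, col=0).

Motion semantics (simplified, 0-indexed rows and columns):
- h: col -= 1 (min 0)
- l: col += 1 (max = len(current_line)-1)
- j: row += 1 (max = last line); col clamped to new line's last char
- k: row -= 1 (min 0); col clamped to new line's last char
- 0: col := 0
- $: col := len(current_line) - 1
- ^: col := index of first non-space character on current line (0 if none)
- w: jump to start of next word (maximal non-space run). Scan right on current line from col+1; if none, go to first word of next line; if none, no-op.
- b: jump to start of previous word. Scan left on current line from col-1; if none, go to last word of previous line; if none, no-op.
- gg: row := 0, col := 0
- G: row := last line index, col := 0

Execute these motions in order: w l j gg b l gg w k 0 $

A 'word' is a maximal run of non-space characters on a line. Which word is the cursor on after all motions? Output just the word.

Answer: fish

Derivation:
After 1 (w): row=0 col=5 char='f'
After 2 (l): row=0 col=6 char='i'
After 3 (j): row=1 col=6 char='o'
After 4 (gg): row=0 col=0 char='f'
After 5 (b): row=0 col=0 char='f'
After 6 (l): row=0 col=1 char='i'
After 7 (gg): row=0 col=0 char='f'
After 8 (w): row=0 col=5 char='f'
After 9 (k): row=0 col=5 char='f'
After 10 (0): row=0 col=0 char='f'
After 11 ($): row=0 col=8 char='h'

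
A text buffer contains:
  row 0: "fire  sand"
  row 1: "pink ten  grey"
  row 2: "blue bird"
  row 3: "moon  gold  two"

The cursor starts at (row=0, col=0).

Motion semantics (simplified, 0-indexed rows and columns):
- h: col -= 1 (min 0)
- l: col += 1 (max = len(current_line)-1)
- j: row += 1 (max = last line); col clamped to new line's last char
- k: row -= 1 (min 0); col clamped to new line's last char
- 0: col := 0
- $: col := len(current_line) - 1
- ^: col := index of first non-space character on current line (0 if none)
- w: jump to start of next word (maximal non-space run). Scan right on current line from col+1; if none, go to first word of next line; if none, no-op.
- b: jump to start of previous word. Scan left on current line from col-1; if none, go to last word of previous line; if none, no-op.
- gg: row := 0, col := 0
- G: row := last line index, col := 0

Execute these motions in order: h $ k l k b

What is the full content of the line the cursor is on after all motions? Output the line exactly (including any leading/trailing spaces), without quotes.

After 1 (h): row=0 col=0 char='f'
After 2 ($): row=0 col=9 char='d'
After 3 (k): row=0 col=9 char='d'
After 4 (l): row=0 col=9 char='d'
After 5 (k): row=0 col=9 char='d'
After 6 (b): row=0 col=6 char='s'

Answer: fire  sand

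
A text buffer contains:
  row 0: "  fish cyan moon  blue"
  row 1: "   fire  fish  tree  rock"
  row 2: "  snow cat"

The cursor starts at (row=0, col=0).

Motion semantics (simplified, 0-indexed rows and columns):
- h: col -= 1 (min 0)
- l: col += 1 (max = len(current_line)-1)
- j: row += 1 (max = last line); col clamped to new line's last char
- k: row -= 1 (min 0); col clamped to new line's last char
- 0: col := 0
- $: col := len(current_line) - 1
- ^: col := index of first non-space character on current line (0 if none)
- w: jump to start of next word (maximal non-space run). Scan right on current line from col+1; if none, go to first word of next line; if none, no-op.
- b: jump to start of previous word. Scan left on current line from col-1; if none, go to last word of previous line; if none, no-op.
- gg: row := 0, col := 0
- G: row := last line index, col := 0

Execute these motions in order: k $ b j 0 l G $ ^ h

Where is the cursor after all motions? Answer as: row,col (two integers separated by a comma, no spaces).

After 1 (k): row=0 col=0 char='_'
After 2 ($): row=0 col=21 char='e'
After 3 (b): row=0 col=18 char='b'
After 4 (j): row=1 col=18 char='e'
After 5 (0): row=1 col=0 char='_'
After 6 (l): row=1 col=1 char='_'
After 7 (G): row=2 col=0 char='_'
After 8 ($): row=2 col=9 char='t'
After 9 (^): row=2 col=2 char='s'
After 10 (h): row=2 col=1 char='_'

Answer: 2,1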